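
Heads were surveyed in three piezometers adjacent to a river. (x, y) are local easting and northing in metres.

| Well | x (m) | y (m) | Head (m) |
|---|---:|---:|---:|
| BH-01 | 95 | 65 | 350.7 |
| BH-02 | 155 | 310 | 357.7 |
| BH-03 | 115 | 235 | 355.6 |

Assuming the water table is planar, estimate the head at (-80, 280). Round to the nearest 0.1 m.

357.3 m

Three-point gradient (reference BH-01): Δ to BH-02 = (60, 245, +7.0), Δ to BH-03 = (20, 170, +4.9).
∂h/∂x = -0.001981, ∂h/∂y = +0.02906 (det = 5300).
h(-80, 280) = 350.7 + (-0.001981)·(-175) + (+0.02906)·(215) = 350.7 +0.347 +6.247 = 357.294 m.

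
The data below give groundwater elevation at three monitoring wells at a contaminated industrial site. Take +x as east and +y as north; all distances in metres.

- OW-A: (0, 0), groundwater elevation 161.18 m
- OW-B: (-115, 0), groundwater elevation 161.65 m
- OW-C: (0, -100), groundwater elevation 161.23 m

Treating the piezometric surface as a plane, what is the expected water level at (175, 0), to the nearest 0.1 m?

∂h/∂x = (161.65 − 161.18) / (-115 − 0) = -0.004087
∂h/∂y = (161.23 − 161.18) / (-100 − 0) = -0.0005000
h(175, 0) = 161.18 + (-0.004087)·(175) + (-0.0005000)·(0) = 161.18 -0.715 -0.000 = 160.465 m.

160.5 m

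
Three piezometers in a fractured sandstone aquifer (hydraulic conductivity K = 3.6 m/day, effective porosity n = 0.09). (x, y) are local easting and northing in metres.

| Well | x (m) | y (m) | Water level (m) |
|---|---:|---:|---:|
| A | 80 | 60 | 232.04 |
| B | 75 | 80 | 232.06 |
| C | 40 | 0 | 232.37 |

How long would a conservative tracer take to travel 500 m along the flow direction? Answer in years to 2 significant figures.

4.8 years

Differences from A: to B (Δx, Δy, Δh) = (-5, 20, +0.02); to C = (-40, -60, +0.33).
Solve a·Δx + b·Δy = Δh: det = (-5)·(-60) − (-40)·20 = 1100.
∂h/∂x = [(+0.02)·(-60) − (+0.33)·20] / 1100 = -0.007091
∂h/∂y = [(-5)·(+0.33) − (-40)·(+0.02)] / 1100 = -0.0007727
|∇h| = √(-0.007091² + -0.0007727²) = 0.007133
Seepage velocity v = K·i/n = 3.6 × 0.007133 / 0.09 = 0.2853 m/day.
t = 500 / 0.2853 = 1753 days = 4.8 years.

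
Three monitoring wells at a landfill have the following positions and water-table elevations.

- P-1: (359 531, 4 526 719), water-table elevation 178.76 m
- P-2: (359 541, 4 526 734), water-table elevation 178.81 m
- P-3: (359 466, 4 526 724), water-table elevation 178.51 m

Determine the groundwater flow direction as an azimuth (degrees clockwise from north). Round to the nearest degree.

259°

Three-point gradient (reference P-1): Δ to P-2 = (10, 15, +0.05), Δ to P-3 = (-65, 5, -0.25).
∂h/∂x = +0.003902, ∂h/∂y = +0.0007317 (det = 1025).
Flow direction (−∇h) has components (-0.003902 E, -0.0007317 N).
Azimuth = atan2(E, N) = atan2(-0.003902, -0.0007317) = 259.4° ≈ 259°.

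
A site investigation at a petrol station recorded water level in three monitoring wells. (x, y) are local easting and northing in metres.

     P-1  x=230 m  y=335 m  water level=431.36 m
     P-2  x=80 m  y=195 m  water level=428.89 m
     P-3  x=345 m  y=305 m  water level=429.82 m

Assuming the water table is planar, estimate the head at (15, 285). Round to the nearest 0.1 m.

431.6 m

Differences from P-1: to P-2 (Δx, Δy, Δh) = (-150, -140, -2.47); to P-3 = (115, -30, -1.54).
Solve a·Δx + b·Δy = Δh: det = (-150)·(-30) − 115·(-140) = 20600.
∂h/∂x = [(-2.47)·(-30) − (-1.54)·(-140)] / 20600 = -0.006869
∂h/∂y = [(-150)·(-1.54) − 115·(-2.47)] / 20600 = +0.02500
h(15, 285) = 431.36 + (-0.006869)·(-215) + (+0.02500)·(-50) = 431.36 +1.477 -1.250 = 431.587 m.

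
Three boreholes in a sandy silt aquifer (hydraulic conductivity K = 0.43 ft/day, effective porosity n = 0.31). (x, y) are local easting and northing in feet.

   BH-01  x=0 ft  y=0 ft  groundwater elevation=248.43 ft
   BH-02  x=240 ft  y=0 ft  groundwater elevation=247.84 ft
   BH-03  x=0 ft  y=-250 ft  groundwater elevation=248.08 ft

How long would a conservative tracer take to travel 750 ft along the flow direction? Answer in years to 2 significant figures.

520 years

∂h/∂x = (247.84 − 248.43) / (240 − 0) = -0.002458
∂h/∂y = (248.08 − 248.43) / (-250 − 0) = +0.001400
|∇h| = √(-0.002458² + 0.001400²) = 0.002829
Seepage velocity v = K·i/n = 0.43 × 0.002829 / 0.31 = 0.003924 ft/day.
t = 750 / 0.003924 = 1.911e+05 days = 523 years.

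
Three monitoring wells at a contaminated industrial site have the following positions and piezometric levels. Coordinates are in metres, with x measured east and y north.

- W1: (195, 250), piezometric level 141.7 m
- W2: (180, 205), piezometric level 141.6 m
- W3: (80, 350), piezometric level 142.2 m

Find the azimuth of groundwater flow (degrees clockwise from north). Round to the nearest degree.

Taking W1 as reference: W2−W1 = (-15, -45, -0.1); W3−W1 = (-115, 100, +0.5).
Solve a·Δx + b·Δy = Δh: det = (-15)·100 − (-115)·(-45) = -6675.
∂h/∂x = [(-0.1)·100 − (+0.5)·(-45)] / -6675 = -0.001873
∂h/∂y = [(-15)·(+0.5) − (-115)·(-0.1)] / -6675 = +0.002846
Flow direction (−∇h) has components (+0.001873 E, -0.002846 N).
Azimuth = atan2(E, N) = atan2(+0.001873, -0.002846) = 146.7° ≈ 147°.

147°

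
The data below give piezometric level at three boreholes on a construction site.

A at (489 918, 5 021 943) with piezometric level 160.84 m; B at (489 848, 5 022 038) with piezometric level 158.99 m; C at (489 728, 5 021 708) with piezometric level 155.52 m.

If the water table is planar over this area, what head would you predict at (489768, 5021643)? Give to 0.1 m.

156.6 m

Taking A as reference: B−A = (-70, 95, -1.85); C−A = (-190, -235, -5.32).
Determinant of the coordinate differences = (-70)·(-235) − (-190)·95 = 34500.
∂h/∂x = [(-1.85)·(-235) − (-5.32)·95] / 34500 = +0.02725
∂h/∂y = [(-70)·(-5.32) − (-190)·(-1.85)] / 34500 = +0.0006058
h(489768, 5021643) = 160.84 + (+0.02725)·(-150) + (+0.0006058)·(-300) = 160.84 -4.088 -0.182 = 156.571 m.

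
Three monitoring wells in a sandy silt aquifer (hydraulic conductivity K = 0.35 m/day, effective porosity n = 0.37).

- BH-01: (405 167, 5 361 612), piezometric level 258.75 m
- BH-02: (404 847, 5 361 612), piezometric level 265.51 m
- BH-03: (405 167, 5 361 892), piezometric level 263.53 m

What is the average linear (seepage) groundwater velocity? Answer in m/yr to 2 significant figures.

9.4 m/yr

∂h/∂x = (265.51 − 258.75) / (404847 − 405167) = -0.02112
∂h/∂y = (263.53 − 258.75) / (5361892 − 5361612) = +0.01707
|∇h| = √(-0.02112² + 0.01707²) = 0.02716
Seepage velocity v = K·i/n = 0.35 × 0.02716 / 0.37 = 0.02569 m/day = 9.383 m/yr.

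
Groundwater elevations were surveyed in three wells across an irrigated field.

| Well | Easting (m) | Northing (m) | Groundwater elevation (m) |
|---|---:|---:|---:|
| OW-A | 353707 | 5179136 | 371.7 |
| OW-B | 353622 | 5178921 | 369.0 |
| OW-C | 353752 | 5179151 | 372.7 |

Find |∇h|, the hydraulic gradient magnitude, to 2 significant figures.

Three-point gradient (reference OW-A): Δ to OW-B = (-85, -215, -2.7), Δ to OW-C = (45, 15, +1.0).
∂h/∂x = +0.02077, ∂h/∂y = +0.004345 (det = 8400).
|∇h| = √(0.02077² + 0.004345²) = 0.02122

0.021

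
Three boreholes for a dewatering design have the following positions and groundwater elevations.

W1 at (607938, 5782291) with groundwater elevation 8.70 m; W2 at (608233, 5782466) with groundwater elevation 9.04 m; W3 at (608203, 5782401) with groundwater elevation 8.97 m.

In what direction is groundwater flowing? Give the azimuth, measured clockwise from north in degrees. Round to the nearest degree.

Differences from W1: to W2 (Δx, Δy, Δh) = (295, 175, +0.34); to W3 = (265, 110, +0.27).
Determinant of the coordinate differences = 295·110 − 265·175 = -13925.
∂h/∂x = [(+0.34)·110 − (+0.27)·175] / -13925 = +0.0007074
∂h/∂y = [295·(+0.27) − 265·(+0.34)] / -13925 = +0.0007504
Flow direction (−∇h) has components (-0.0007074 E, -0.0007504 N).
Azimuth = atan2(E, N) = atan2(-0.0007074, -0.0007504) = 223.3° ≈ 223°.

223°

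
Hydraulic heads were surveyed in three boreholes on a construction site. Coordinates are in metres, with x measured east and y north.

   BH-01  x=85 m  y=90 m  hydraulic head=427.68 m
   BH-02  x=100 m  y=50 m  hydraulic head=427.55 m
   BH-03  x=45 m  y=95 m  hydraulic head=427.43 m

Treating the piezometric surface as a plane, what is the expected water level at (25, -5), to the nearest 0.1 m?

426.7 m

Three-point gradient (reference BH-01): Δ to BH-02 = (15, -40, -0.13), Δ to BH-03 = (-40, 5, -0.25).
∂h/∂x = +0.006984, ∂h/∂y = +0.005869 (det = -1525).
h(25, -5) = 427.68 + (+0.006984)·(-60) + (+0.005869)·(-95) = 427.68 -0.419 -0.558 = 426.703 m.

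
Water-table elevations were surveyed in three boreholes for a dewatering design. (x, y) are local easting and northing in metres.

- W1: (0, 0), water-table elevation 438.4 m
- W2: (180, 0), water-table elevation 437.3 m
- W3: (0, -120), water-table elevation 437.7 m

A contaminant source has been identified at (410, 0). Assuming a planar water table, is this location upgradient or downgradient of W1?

downgradient

∂h/∂x = (437.3 − 438.4) / (180 − 0) = -0.006111
∂h/∂y = (437.7 − 438.4) / (-120 − 0) = +0.005833
Head at (410, 0) = 438.4 + (-0.006111)·(410) + (+0.005833)·(0) = 435.89 m.
That is lower than the 438.4 m at W1, so the point is downgradient.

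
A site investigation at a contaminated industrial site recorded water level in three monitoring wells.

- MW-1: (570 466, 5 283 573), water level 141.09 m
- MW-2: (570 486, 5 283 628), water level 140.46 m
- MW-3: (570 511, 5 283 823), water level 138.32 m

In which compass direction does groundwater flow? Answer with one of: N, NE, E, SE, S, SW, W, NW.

Taking MW-1 as reference: MW-2−MW-1 = (20, 55, -0.63); MW-3−MW-1 = (45, 250, -2.77).
Solve a·Δx + b·Δy = Δh: det = 20·250 − 45·55 = 2525.
∂h/∂x = [(-0.63)·250 − (-2.77)·55] / 2525 = -0.002040
∂h/∂y = [20·(-2.77) − 45·(-0.63)] / 2525 = -0.01071
Flow = −∇h = (+0.002040 east, +0.01071 north), which points north.

N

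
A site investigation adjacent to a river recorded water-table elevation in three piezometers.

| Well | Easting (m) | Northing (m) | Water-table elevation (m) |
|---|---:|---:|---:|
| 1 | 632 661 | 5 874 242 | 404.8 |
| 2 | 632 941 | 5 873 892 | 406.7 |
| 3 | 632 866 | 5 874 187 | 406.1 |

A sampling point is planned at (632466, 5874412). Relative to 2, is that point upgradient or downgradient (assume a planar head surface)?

downgradient

Differences from 1: to 2 (Δx, Δy, Δh) = (280, -350, +1.9); to 3 = (205, -55, +1.3).
Determinant of the coordinate differences = 280·(-55) − 205·(-350) = 56350.
∂h/∂x = [(+1.9)·(-55) − (+1.3)·(-350)] / 56350 = +0.006220
∂h/∂y = [280·(+1.3) − 205·(+1.9)] / 56350 = -0.0004525
Head at (632466, 5874412) = 404.8 + (+0.006220)·(-195) + (-0.0004525)·(170) = 403.51 m.
That is lower than the 406.7 m at 2, so the point is downgradient.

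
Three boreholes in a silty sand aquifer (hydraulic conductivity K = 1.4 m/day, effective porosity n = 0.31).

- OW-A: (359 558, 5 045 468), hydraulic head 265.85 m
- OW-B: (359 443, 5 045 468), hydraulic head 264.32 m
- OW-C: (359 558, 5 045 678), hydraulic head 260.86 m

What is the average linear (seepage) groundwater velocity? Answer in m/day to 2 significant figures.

∂h/∂x = (264.32 − 265.85) / (359443 − 359558) = +0.01330
∂h/∂y = (260.86 − 265.85) / (5045678 − 5045468) = -0.02376
|∇h| = √(0.01330² + -0.02376²) = 0.02723
Seepage velocity v = K·i/n = 1.4 × 0.02723 / 0.31 = 0.123 m/day.

0.12 m/day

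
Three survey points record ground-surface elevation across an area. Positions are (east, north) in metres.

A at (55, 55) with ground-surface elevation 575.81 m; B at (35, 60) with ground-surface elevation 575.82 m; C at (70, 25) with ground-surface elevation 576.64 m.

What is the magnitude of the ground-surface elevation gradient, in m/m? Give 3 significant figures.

Differences from A: to B (Δx, Δy, Δh) = (-20, 5, +0.01); to C = (15, -30, +0.83).
Determinant of the coordinate differences = (-20)·(-30) − 15·5 = 525.
∂z/∂x = [(+0.01)·(-30) − (+0.83)·5] / 525 = -0.008476
∂z/∂y = [(-20)·(+0.83) − 15·(+0.01)] / 525 = -0.03190
|∇f| = √(-0.008476² + -0.03190²) = 0.03301 m/m

0.0330 m/m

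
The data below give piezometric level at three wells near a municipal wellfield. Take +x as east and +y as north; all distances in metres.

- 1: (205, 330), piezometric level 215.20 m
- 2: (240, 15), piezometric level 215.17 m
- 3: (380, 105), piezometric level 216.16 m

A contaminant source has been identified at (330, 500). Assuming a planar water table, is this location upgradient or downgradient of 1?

upgradient

Differences from 1: to 2 (Δx, Δy, Δh) = (35, -315, -0.03); to 3 = (175, -225, +0.96).
Solve a·Δx + b·Δy = Δh: det = 35·(-225) − 175·(-315) = 47250.
∂h/∂x = [(-0.03)·(-225) − (+0.96)·(-315)] / 47250 = +0.006543
∂h/∂y = [35·(+0.96) − 175·(-0.03)] / 47250 = +0.0008222
Head at (330, 500) = 215.20 + (+0.006543)·(125) + (+0.0008222)·(170) = 216.16 m.
That is higher than the 215.20 m at 1, so the point is upgradient.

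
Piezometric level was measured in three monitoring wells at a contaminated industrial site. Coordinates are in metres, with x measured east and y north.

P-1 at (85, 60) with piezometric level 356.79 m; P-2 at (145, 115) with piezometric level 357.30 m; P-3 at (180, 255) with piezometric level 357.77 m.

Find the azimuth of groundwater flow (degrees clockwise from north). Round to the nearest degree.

Differences from P-1: to P-2 (Δx, Δy, Δh) = (60, 55, +0.51); to P-3 = (95, 195, +0.98).
Determinant of the coordinate differences = 60·195 − 95·55 = 6475.
∂h/∂x = [(+0.51)·195 − (+0.98)·55] / 6475 = +0.007035
∂h/∂y = [60·(+0.98) − 95·(+0.51)] / 6475 = +0.001598
Flow direction (−∇h) has components (-0.007035 E, -0.001598 N).
Azimuth = atan2(E, N) = atan2(-0.007035, -0.001598) = 257.2° ≈ 257°.

257°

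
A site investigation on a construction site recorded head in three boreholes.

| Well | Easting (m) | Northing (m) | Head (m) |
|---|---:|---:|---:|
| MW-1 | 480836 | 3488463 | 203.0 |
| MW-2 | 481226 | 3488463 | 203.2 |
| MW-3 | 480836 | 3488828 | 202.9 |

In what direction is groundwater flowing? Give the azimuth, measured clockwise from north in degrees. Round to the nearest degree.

∂h/∂x = (203.2 − 203.0) / (481226 − 480836) = +0.0005128
∂h/∂y = (202.9 − 203.0) / (3488828 − 3488463) = -0.0002740
Flow direction (−∇h) has components (-0.0005128 E, +0.0002740 N).
Azimuth = atan2(E, N) = atan2(-0.0005128, +0.0002740) = 298.1° ≈ 298°.

298°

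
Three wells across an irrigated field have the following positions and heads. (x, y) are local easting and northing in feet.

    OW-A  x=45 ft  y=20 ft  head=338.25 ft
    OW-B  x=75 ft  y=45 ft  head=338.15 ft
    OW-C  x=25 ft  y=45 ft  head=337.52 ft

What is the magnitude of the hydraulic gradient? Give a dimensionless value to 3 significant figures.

With h = a·x + b·y + c and OW-A as origin, the differences give:
  30·a + 25·b = -0.10
  (-20)·a + 25·b = -0.73
Eliminate b (×25 and ×25, subtract): 1250·a = 15.750 → a = ∂h/∂x = +0.01260
Back-substitute: b = ∂h/∂y = -0.01912.
|∇h| = √(0.01260² + -0.01912²) = 0.0229

0.0229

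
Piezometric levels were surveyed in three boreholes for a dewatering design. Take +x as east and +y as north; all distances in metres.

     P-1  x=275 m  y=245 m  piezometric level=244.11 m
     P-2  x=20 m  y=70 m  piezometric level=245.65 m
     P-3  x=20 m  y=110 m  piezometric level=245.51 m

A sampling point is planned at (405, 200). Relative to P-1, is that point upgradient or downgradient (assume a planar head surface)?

downgradient

Differences from P-1: to P-2 (Δx, Δy, Δh) = (-255, -175, +1.54); to P-3 = (-255, -135, +1.40).
Solve a·Δx + b·Δy = Δh: det = (-255)·(-135) − (-255)·(-175) = -10200.
∂h/∂x = [(+1.54)·(-135) − (+1.40)·(-175)] / -10200 = -0.003637
∂h/∂y = [(-255)·(+1.40) − (-255)·(+1.54)] / -10200 = -0.003500
Head at (405, 200) = 244.11 + (-0.003637)·(130) + (-0.003500)·(-45) = 243.79 m.
That is lower than the 244.11 m at P-1, so the point is downgradient.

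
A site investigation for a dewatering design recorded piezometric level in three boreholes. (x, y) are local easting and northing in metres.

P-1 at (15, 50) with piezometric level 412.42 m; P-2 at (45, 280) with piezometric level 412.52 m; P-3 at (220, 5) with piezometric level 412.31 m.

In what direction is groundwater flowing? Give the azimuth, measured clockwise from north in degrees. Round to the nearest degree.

139°

With h = a·x + b·y + c and P-1 as origin, the differences give:
  30·a + 230·b = +0.10
  205·a + (-45)·b = -0.11
Eliminate b (×(-45) and ×230, subtract): -48500·a = 20.800 → a = ∂h/∂x = -0.0004289
Back-substitute: b = ∂h/∂y = +0.0004907.
Flow direction (−∇h) has components (+0.0004289 E, -0.0004907 N).
Azimuth = atan2(E, N) = atan2(+0.0004289, -0.0004907) = 138.8° ≈ 139°.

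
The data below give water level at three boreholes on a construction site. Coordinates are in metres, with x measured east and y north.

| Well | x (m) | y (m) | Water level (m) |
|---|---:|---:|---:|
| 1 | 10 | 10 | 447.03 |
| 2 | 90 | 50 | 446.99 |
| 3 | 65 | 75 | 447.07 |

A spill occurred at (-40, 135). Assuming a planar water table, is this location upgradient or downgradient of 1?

upgradient

With h = a·x + b·y + c and 1 as origin, the differences give:
  80·a + 40·b = -0.04
  55·a + 65·b = +0.04
Eliminate b (×65 and ×40, subtract): 3000·a = -4.200 → a = ∂h/∂x = -0.001400
Back-substitute: b = ∂h/∂y = +0.001800.
Head at (-40, 135) = 447.03 + (-0.001400)·(-50) + (+0.001800)·(125) = 447.32 m.
That is higher than the 447.03 m at 1, so the point is upgradient.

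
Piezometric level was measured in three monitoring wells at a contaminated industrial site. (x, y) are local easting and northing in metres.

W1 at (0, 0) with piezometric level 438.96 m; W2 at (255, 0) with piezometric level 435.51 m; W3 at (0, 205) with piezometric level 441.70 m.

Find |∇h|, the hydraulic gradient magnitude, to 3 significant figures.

∂h/∂x = (435.51 − 438.96) / (255 − 0) = -0.01353
∂h/∂y = (441.70 − 438.96) / (205 − 0) = +0.01337
|∇h| = √(-0.01353² + 0.01337²) = 0.01902

0.0190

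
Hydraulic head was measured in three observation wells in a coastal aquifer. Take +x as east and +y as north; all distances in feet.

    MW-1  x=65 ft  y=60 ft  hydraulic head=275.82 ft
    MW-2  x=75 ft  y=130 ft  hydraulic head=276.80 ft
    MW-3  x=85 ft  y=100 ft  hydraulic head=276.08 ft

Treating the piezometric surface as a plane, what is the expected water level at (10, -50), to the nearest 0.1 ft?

Taking MW-1 as reference: MW-2−MW-1 = (10, 70, +0.98); MW-3−MW-1 = (20, 40, +0.26).
Solve a·Δx + b·Δy = Δh: det = 10·40 − 20·70 = -1000.
∂h/∂x = [(+0.98)·40 − (+0.26)·70] / -1000 = -0.02100
∂h/∂y = [10·(+0.26) − 20·(+0.98)] / -1000 = +0.01700
h(10, -50) = 275.82 + (-0.02100)·(-55) + (+0.01700)·(-110) = 275.82 +1.155 -1.870 = 275.105 ft.

275.1 ft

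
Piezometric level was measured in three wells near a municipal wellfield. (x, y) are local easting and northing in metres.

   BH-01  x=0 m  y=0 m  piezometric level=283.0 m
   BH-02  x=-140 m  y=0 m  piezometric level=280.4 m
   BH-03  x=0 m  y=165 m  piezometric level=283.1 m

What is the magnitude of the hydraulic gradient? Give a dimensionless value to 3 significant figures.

0.0186

∂h/∂x = (280.4 − 283.0) / (-140 − 0) = +0.01857
∂h/∂y = (283.1 − 283.0) / (165 − 0) = +0.0006061
|∇h| = √(0.01857² + 0.0006061²) = 0.01858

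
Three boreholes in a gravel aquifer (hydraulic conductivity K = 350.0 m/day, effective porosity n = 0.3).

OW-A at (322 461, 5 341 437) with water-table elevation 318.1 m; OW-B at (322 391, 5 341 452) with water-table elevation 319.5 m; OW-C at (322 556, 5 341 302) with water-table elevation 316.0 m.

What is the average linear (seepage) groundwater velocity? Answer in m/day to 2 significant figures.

Taking OW-A as reference: OW-B−OW-A = (-70, 15, +1.4); OW-C−OW-A = (95, -135, -2.1).
Solve a·Δx + b·Δy = Δh: det = (-70)·(-135) − 95·15 = 8025.
∂h/∂x = [(+1.4)·(-135) − (-2.1)·15] / 8025 = -0.01963
∂h/∂y = [(-70)·(-2.1) − 95·(+1.4)] / 8025 = +0.001745
|∇h| = √(-0.01963² + 0.001745²) = 0.01971
Seepage velocity v = K·i/n = 350.0 × 0.01971 / 0.3 = 22.99 m/day.

23 m/day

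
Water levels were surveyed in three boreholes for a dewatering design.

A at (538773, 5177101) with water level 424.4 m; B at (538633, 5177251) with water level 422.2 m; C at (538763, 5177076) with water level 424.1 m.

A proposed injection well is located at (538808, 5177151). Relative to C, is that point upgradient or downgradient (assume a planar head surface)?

upgradient

Differences from A: to B (Δx, Δy, Δh) = (-140, 150, -2.2); to C = (-10, -25, -0.3).
Determinant of the coordinate differences = (-140)·(-25) − (-10)·150 = 5000.
∂h/∂x = [(-2.2)·(-25) − (-0.3)·150] / 5000 = +0.02000
∂h/∂y = [(-140)·(-0.3) − (-10)·(-2.2)] / 5000 = +0.004000
Head at (538808, 5177151) = 424.4 + (+0.02000)·(35) + (+0.004000)·(50) = 425.30 m.
That is higher than the 424.1 m at C, so the point is upgradient.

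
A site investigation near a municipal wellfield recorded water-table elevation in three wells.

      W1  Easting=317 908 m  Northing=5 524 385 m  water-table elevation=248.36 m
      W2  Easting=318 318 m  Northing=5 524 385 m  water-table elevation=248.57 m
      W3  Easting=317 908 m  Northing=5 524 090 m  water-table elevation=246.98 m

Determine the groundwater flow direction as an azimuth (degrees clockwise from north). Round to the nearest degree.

186°

∂h/∂x = (248.57 − 248.36) / (318318 − 317908) = +0.0005122
∂h/∂y = (246.98 − 248.36) / (5524090 − 5524385) = +0.004678
Flow direction (−∇h) has components (-0.0005122 E, -0.004678 N).
Azimuth = atan2(E, N) = atan2(-0.0005122, -0.004678) = 186.2° ≈ 186°.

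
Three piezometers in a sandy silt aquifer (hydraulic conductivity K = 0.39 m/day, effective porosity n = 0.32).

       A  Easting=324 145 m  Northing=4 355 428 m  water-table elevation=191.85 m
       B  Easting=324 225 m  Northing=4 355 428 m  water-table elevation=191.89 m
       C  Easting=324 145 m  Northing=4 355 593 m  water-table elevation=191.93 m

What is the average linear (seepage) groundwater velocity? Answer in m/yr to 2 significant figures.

∂h/∂x = (191.89 − 191.85) / (324225 − 324145) = +0.0005000
∂h/∂y = (191.93 − 191.85) / (4355593 − 4355428) = +0.0004848
|∇h| = √(0.0005000² + 0.0004848²) = 0.0006964
Seepage velocity v = K·i/n = 0.39 × 0.0006964 / 0.32 = 0.0008487 m/day = 0.31 m/yr.

0.31 m/yr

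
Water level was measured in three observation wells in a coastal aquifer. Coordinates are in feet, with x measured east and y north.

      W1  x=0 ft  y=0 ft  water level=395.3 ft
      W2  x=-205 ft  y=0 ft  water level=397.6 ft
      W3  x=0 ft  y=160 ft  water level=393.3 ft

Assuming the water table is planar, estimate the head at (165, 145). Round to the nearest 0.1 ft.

391.6 ft

∂h/∂x = (397.6 − 395.3) / (-205 − 0) = -0.01122
∂h/∂y = (393.3 − 395.3) / (160 − 0) = -0.01250
h(165, 145) = 395.3 + (-0.01122)·(165) + (-0.01250)·(145) = 395.3 -1.851 -1.812 = 391.636 ft.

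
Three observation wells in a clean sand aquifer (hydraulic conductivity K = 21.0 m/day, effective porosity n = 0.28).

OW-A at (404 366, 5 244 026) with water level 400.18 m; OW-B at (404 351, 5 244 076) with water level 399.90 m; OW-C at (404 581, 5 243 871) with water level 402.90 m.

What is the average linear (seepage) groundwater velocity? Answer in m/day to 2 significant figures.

Differences from OW-A: to OW-B (Δx, Δy, Δh) = (-15, 50, -0.28); to OW-C = (215, -155, +2.72).
Solve a·Δx + b·Δy = Δh: det = (-15)·(-155) − 215·50 = -8425.
∂h/∂x = [(-0.28)·(-155) − (+2.72)·50] / -8425 = +0.01099
∂h/∂y = [(-15)·(+2.72) − 215·(-0.28)] / -8425 = -0.002303
|∇h| = √(0.01099² + -0.002303²) = 0.01123
Seepage velocity v = K·i/n = 21.0 × 0.01123 / 0.28 = 0.8422 m/day.

0.84 m/day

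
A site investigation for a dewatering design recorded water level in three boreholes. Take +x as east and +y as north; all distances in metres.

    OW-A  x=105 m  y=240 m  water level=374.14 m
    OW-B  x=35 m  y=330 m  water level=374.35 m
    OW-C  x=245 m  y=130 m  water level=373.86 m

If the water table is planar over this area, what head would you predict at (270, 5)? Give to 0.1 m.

373.6 m

With h = a·x + b·y + c and OW-A as origin, the differences give:
  (-70)·a + 90·b = +0.21
  140·a + (-110)·b = -0.28
Eliminate b (×(-110) and ×90, subtract): -4900·a = 2.100 → a = ∂h/∂x = -0.0004286
Back-substitute: b = ∂h/∂y = +0.002000.
h(270, 5) = 374.14 + (-0.0004286)·(165) + (+0.002000)·(-235) = 374.14 -0.071 -0.470 = 373.599 m.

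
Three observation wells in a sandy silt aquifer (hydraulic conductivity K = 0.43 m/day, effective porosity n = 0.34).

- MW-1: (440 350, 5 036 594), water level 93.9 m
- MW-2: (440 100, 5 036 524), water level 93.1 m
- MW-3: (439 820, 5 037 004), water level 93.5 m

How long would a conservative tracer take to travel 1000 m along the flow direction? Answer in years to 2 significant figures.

Differences from MW-1: to MW-2 (Δx, Δy, Δh) = (-250, -70, -0.8); to MW-3 = (-530, 410, -0.4).
Solve a·Δx + b·Δy = Δh: det = (-250)·410 − (-530)·(-70) = -139600.
∂h/∂x = [(-0.8)·410 − (-0.4)·(-70)] / -139600 = +0.002550
∂h/∂y = [(-250)·(-0.4) − (-530)·(-0.8)] / -139600 = +0.002321
|∇h| = √(0.002550² + 0.002321²) = 0.003448
Seepage velocity v = K·i/n = 0.43 × 0.003448 / 0.34 = 0.004361 m/day.
t = 1000 / 0.004361 = 2.293e+05 days = 628 years.

630 years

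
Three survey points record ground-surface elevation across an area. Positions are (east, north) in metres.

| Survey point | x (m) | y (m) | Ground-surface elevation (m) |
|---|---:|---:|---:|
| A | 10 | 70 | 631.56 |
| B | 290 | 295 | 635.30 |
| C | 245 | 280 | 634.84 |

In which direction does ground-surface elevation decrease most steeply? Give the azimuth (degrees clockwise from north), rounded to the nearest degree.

230°

With z = a·x + b·y + c and A as origin, the differences give:
  280·a + 225·b = +3.74
  235·a + 210·b = +3.28
Eliminate b (×210 and ×225, subtract): 5925·a = 47.400 → a = ∂z/∂x = +0.008000
Back-substitute: b = ∂z/∂y = +0.006667.
Steepest decrease is along −∇f: components (-0.008000 E, -0.006667 N).
Azimuth = atan2(-0.008000, -0.006667) = 230.2° ≈ 230°.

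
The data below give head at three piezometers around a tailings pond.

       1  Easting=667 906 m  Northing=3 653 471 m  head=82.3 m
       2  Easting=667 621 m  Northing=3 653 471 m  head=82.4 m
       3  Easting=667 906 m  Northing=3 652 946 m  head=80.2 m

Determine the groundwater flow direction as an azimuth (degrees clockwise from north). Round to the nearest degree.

175°

∂h/∂x = (82.4 − 82.3) / (667621 − 667906) = -0.0003509
∂h/∂y = (80.2 − 82.3) / (3652946 − 3653471) = +0.004000
Flow direction (−∇h) has components (+0.0003509 E, -0.004000 N).
Azimuth = atan2(E, N) = atan2(+0.0003509, -0.004000) = 175.0° ≈ 175°.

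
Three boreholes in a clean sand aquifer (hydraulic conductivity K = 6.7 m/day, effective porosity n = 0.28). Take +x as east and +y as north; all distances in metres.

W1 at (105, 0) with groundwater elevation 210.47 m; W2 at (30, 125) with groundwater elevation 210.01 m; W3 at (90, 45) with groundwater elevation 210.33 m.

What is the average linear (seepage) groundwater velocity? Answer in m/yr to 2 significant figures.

28 m/yr

Differences from W1: to W2 (Δx, Δy, Δh) = (-75, 125, -0.46); to W3 = (-15, 45, -0.14).
Determinant of the coordinate differences = (-75)·45 − (-15)·125 = -1500.
∂h/∂x = [(-0.46)·45 − (-0.14)·125] / -1500 = +0.002133
∂h/∂y = [(-75)·(-0.14) − (-15)·(-0.46)] / -1500 = -0.002400
|∇h| = √(0.002133² + -0.002400²) = 0.003211
Seepage velocity v = K·i/n = 6.7 × 0.003211 / 0.28 = 0.07683 m/day = 28.06 m/yr.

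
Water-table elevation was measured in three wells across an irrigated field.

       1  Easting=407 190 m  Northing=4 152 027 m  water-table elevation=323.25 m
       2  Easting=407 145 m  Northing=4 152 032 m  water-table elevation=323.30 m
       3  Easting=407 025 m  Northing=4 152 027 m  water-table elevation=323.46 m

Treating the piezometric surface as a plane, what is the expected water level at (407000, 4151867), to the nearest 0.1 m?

Differences from 1: to 2 (Δx, Δy, Δh) = (-45, 5, +0.05); to 3 = (-165, 0, +0.21).
Solve a·Δx + b·Δy = Δh: det = (-45)·0 − (-165)·5 = 825.
∂h/∂x = [(+0.05)·0 − (+0.21)·5] / 825 = -0.001273
∂h/∂y = [(-45)·(+0.21) − (-165)·(+0.05)] / 825 = -0.001455
h(407000, 4151867) = 323.25 + (-0.001273)·(-190) + (-0.001455)·(-160) = 323.25 +0.242 +0.233 = 323.725 m.

323.7 m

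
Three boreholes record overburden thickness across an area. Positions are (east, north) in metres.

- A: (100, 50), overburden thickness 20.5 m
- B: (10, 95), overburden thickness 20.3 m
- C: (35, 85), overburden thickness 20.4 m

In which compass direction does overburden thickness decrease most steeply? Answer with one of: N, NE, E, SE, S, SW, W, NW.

Three-point gradient (reference A): Δ to B = (-90, 45, -0.2), Δ to C = (-65, 35, -0.1).
∂d/∂x = +0.01111, ∂d/∂y = +0.01778 (det = -225).
Steepest decrease is along −∇f = (-0.01111 E, -0.01778 N) → southwest.

SW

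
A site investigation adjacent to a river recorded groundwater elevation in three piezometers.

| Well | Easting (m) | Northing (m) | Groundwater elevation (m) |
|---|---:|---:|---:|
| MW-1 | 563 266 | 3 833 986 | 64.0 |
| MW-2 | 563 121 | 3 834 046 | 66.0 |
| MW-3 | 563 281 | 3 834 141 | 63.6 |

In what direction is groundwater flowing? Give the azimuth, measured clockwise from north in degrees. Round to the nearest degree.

085°

Three-point gradient (reference MW-1): Δ to MW-2 = (-145, 60, +2.0), Δ to MW-3 = (15, 155, -0.4).
∂h/∂x = -0.01429, ∂h/∂y = -0.001198 (det = -23375).
Flow direction (−∇h) has components (+0.01429 E, +0.001198 N).
Azimuth = atan2(E, N) = atan2(+0.01429, +0.001198) = 85.2° ≈ 085°.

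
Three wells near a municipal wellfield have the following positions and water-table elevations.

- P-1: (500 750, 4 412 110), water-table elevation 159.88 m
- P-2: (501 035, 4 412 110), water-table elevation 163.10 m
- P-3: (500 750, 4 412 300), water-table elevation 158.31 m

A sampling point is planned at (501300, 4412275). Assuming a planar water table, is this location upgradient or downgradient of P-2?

upgradient

∂h/∂x = (163.10 − 159.88) / (501035 − 500750) = +0.01130
∂h/∂y = (158.31 − 159.88) / (4412300 − 4412110) = -0.008263
Head at (501300, 4412275) = 159.88 + (+0.01130)·(550) + (-0.008263)·(165) = 164.73 m.
That is higher than the 163.10 m at P-2, so the point is upgradient.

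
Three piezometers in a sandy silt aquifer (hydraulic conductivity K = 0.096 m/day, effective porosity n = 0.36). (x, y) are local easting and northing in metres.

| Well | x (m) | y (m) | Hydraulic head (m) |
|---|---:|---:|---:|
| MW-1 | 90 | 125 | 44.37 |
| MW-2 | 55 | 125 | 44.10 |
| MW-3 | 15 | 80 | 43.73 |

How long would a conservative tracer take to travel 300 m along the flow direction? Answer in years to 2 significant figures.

390 years

Differences from MW-1: to MW-2 (Δx, Δy, Δh) = (-35, 0, -0.27); to MW-3 = (-75, -45, -0.64).
Determinant of the coordinate differences = (-35)·(-45) − (-75)·0 = 1575.
∂h/∂x = [(-0.27)·(-45) − (-0.64)·0] / 1575 = +0.007714
∂h/∂y = [(-35)·(-0.64) − (-75)·(-0.27)] / 1575 = +0.001365
|∇h| = √(0.007714² + 0.001365²) = 0.007834
Seepage velocity v = K·i/n = 0.096 × 0.007834 / 0.36 = 0.002089 m/day.
t = 300 / 0.002089 = 1.436e+05 days = 393 years.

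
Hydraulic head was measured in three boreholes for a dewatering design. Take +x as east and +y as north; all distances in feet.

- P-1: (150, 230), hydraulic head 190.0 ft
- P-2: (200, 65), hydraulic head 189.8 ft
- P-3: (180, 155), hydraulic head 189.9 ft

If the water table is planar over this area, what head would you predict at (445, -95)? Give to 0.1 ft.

189.4 ft

Taking P-1 as reference: P-2−P-1 = (50, -165, -0.2); P-3−P-1 = (30, -75, -0.1).
Solve a·Δx + b·Δy = Δh: det = 50·(-75) − 30·(-165) = 1200.
∂h/∂x = [(-0.2)·(-75) − (-0.1)·(-165)] / 1200 = -0.001250
∂h/∂y = [50·(-0.1) − 30·(-0.2)] / 1200 = +0.0008333
h(445, -95) = 190.0 + (-0.001250)·(295) + (+0.0008333)·(-325) = 190.0 -0.369 -0.271 = 189.360 ft.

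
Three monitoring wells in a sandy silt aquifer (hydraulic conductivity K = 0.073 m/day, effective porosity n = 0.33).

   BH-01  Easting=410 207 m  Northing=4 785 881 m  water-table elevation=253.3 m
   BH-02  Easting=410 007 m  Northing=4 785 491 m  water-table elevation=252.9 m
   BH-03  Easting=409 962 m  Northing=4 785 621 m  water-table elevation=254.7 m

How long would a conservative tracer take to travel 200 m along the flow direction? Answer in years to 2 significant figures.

Taking BH-01 as reference: BH-02−BH-01 = (-200, -390, -0.4); BH-03−BH-01 = (-245, -260, +1.4).
Solve a·Δx + b·Δy = Δh: det = (-200)·(-260) − (-245)·(-390) = -43550.
∂h/∂x = [(-0.4)·(-260) − (+1.4)·(-390)] / -43550 = -0.01493
∂h/∂y = [(-200)·(+1.4) − (-245)·(-0.4)] / -43550 = +0.008680
|∇h| = √(-0.01493² + 0.008680²) = 0.01727
Seepage velocity v = K·i/n = 0.073 × 0.01727 / 0.33 = 0.00382 m/day.
t = 200 / 0.00382 = 5.236e+04 days = 143 years.

140 years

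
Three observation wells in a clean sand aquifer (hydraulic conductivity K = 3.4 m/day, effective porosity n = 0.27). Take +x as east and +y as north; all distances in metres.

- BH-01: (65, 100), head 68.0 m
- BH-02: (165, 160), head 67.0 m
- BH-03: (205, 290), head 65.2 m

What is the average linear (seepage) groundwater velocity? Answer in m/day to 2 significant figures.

0.17 m/day

Differences from BH-01: to BH-02 (Δx, Δy, Δh) = (100, 60, -1.0); to BH-03 = (140, 190, -2.8).
Determinant of the coordinate differences = 100·190 − 140·60 = 10600.
∂h/∂x = [(-1.0)·190 − (-2.8)·60] / 10600 = -0.002075
∂h/∂y = [100·(-2.8) − 140·(-1.0)] / 10600 = -0.01321
|∇h| = √(-0.002075² + -0.01321²) = 0.01337
Seepage velocity v = K·i/n = 3.4 × 0.01337 / 0.27 = 0.1684 m/day.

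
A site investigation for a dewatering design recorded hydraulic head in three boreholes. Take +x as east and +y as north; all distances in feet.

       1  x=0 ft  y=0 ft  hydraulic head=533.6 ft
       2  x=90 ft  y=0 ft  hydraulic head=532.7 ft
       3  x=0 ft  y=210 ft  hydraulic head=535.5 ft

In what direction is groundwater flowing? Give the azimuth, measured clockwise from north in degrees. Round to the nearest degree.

132°

∂h/∂x = (532.7 − 533.6) / (90 − 0) = -0.010000
∂h/∂y = (535.5 − 533.6) / (210 − 0) = +0.009048
Flow direction (−∇h) has components (+0.010000 E, -0.009048 N).
Azimuth = atan2(E, N) = atan2(+0.010000, -0.009048) = 132.1° ≈ 132°.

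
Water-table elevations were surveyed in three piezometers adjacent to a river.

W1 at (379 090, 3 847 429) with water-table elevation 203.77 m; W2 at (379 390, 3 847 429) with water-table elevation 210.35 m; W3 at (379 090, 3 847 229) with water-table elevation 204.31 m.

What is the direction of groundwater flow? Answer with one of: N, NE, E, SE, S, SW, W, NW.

W

∂h/∂x = (210.35 − 203.77) / (379390 − 379090) = +0.02193
∂h/∂y = (204.31 − 203.77) / (3847229 − 3847429) = -0.002700
Flow = −∇h = (-0.02193 east, +0.002700 north), which points west.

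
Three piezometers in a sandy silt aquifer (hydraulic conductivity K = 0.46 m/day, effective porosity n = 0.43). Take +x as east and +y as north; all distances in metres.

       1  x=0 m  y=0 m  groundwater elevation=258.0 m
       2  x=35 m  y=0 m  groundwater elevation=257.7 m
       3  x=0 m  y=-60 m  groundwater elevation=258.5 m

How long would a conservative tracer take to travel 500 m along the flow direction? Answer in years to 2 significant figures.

110 years

∂h/∂x = (257.7 − 258.0) / (35 − 0) = -0.008571
∂h/∂y = (258.5 − 258.0) / (-60 − 0) = -0.008333
|∇h| = √(-0.008571² + -0.008333²) = 0.01195
Seepage velocity v = K·i/n = 0.46 × 0.01195 / 0.43 = 0.01278 m/day.
t = 500 / 0.01278 = 3.912e+04 days = 107 years.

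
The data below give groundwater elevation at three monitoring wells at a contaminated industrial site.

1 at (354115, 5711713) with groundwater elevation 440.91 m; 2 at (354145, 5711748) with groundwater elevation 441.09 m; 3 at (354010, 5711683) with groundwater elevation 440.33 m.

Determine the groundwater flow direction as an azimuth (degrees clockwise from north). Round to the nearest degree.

264°

Differences from 1: to 2 (Δx, Δy, Δh) = (30, 35, +0.18); to 3 = (-105, -30, -0.58).
Solve a·Δx + b·Δy = Δh: det = 30·(-30) − (-105)·35 = 2775.
∂h/∂x = [(+0.18)·(-30) − (-0.58)·35] / 2775 = +0.005369
∂h/∂y = [30·(-0.58) − (-105)·(+0.18)] / 2775 = +0.0005405
Flow direction (−∇h) has components (-0.005369 E, -0.0005405 N).
Azimuth = atan2(E, N) = atan2(-0.005369, -0.0005405) = 264.3° ≈ 264°.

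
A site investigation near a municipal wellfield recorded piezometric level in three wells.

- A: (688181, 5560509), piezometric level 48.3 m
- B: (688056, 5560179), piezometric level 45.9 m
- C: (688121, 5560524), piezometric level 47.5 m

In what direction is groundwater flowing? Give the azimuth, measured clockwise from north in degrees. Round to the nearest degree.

262°

Taking A as reference: B−A = (-125, -330, -2.4); C−A = (-60, 15, -0.8).
Solve a·Δx + b·Δy = Δh: det = (-125)·15 − (-60)·(-330) = -21675.
∂h/∂x = [(-2.4)·15 − (-0.8)·(-330)] / -21675 = +0.01384
∂h/∂y = [(-125)·(-0.8) − (-60)·(-2.4)] / -21675 = +0.002030
Flow direction (−∇h) has components (-0.01384 E, -0.002030 N).
Azimuth = atan2(E, N) = atan2(-0.01384, -0.002030) = 261.7° ≈ 262°.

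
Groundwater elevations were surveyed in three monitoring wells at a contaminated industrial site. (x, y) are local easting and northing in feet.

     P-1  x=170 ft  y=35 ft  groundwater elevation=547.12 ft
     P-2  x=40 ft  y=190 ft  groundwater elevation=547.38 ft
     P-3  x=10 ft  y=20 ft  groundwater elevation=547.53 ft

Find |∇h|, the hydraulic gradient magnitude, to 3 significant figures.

0.00256

Differences from P-1: to P-2 (Δx, Δy, Δh) = (-130, 155, +0.26); to P-3 = (-160, -15, +0.41).
Determinant of the coordinate differences = (-130)·(-15) − (-160)·155 = 26750.
∂h/∂x = [(+0.26)·(-15) − (+0.41)·155] / 26750 = -0.002521
∂h/∂y = [(-130)·(+0.41) − (-160)·(+0.26)] / 26750 = -0.0004374
|∇h| = √(-0.002521² + -0.0004374²) = 0.002559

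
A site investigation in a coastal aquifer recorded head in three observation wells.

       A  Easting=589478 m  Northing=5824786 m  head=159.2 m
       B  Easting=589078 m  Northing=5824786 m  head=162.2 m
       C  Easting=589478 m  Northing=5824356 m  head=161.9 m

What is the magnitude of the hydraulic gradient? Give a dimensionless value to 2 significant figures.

0.0098

∂h/∂x = (162.2 − 159.2) / (589078 − 589478) = -0.007500
∂h/∂y = (161.9 − 159.2) / (5824356 − 5824786) = -0.006279
|∇h| = √(-0.007500² + -0.006279²) = 0.009781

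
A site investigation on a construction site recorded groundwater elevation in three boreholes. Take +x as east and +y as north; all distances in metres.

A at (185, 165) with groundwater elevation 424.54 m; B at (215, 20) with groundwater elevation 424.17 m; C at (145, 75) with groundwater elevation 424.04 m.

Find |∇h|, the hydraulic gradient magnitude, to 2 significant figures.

0.0058

Taking A as reference: B−A = (30, -145, -0.37); C−A = (-40, -90, -0.50).
Solve a·Δx + b·Δy = Δh: det = 30·(-90) − (-40)·(-145) = -8500.
∂h/∂x = [(-0.37)·(-90) − (-0.50)·(-145)] / -8500 = +0.004612
∂h/∂y = [30·(-0.50) − (-40)·(-0.37)] / -8500 = +0.003506
|∇h| = √(0.004612² + 0.003506²) = 0.005793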